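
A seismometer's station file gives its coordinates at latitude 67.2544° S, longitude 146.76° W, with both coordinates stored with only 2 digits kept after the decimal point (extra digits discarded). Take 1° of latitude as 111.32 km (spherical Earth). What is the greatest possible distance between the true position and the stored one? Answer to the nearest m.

1194 m

Truncating at 2 decimal places can drop up to a full unit in the last place, so each coordinate may be off by as much as 0.01°.
North–south component: 0.01° × 111320 = 1113.2 m.
East–west component at 67.2544°: 0.01° × 111320 × cos 67.2544° ≈ 0.01 × 43040.8 ≈ 430.408 m.
Combining orthogonally: (1113.2² + 430.408²)^½ ≈ 1193.51 m.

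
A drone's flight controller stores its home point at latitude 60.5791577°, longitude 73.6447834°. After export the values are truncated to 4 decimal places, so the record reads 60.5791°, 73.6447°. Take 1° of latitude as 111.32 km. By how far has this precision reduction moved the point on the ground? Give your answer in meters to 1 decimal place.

The latitude changed by +0.0000577° and the longitude by +0.0000834°.
North–south shift: 0.0000577 × 111320 = 6.42316 m.
East–west at this latitude: 0.0000834° × 111320 × cos 60.5791° ≈ 0.0000834 × 54682.8 = 4.56054 m.
Hypotenuse of the two orthogonal shifts: √(6.42316² + 4.56054²) = 7.87754 m.

7.9 meters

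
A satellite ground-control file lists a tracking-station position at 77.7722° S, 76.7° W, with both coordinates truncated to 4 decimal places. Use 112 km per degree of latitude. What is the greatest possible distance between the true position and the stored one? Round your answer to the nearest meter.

Truncating at 4 decimal places can drop up to a full unit in the last place, so each coordinate may be off by as much as 0.0001°.
Latitude error → 0.0001 × 112000 = 11.2 m along the meridian.
East–west component at 77.7722°: 0.0001° × 112000 × cos 77.7722° ≈ 0.0001 × 23721.5 ≈ 2.37215 m.
Worst case both components are at the extreme and orthogonal: √(11.2² + 2.37215²) ≈ 11.4485 m.

11 meters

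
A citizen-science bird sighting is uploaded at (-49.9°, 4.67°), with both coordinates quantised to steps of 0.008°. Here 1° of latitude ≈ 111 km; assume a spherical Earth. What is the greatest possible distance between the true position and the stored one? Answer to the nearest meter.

With a 0.008° grid the true value lies within half a step, ±0.008°/2 = ±0.004°, of the stored one.
Latitude error → 0.004 × 111000 = 444 m along the meridian.
East–west component at 49.9°: 0.004° × 111000 × cos 49.9° ≈ 0.004 × 71497.7 ≈ 285.991 m.
Worst case both components are at the extreme and orthogonal: √(444² + 285.991²) ≈ 528.135 m.

528 meters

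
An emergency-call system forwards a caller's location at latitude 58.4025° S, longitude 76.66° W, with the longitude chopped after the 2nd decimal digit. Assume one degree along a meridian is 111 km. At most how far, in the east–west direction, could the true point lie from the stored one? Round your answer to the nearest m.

582 m

Truncating at 2 decimal places can drop up to a full unit in the last place, so the longitude may be off by as much as 0.01°.
Parallels shrink by cos φ, so at 58.4025° a degree of longitude is 111000 × 0.5239 ≈ 58158.3 m.
So at most 0.01° × 58158.3 ≈ 581.583 m east–west.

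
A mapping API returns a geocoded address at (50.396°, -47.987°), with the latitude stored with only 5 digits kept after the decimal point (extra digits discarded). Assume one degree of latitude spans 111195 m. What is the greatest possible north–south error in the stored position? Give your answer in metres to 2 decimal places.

Truncating at 5 decimal places can drop up to a full unit in the last place, so the latitude may be off by as much as 1e-05°.
Along the meridian that is 1e-05° × 111195 m/° = 1.11195 m.

1.11 metres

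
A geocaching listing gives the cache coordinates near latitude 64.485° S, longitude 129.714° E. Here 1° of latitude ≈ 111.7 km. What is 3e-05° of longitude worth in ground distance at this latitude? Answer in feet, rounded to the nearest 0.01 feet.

4.74 feet

At 64.485° a degree of longitude is 111700 × cos 64.485° ≈ 48114.5 m, so 3e-05° corresponds to 1.44343 m.
Converting: 1.44343 m × 3.2808 ft/m ≈ 4.7357 ft.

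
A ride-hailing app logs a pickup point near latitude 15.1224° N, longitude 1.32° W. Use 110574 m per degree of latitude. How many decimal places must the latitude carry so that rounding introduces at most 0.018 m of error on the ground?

One degree of latitude covers 110574 m.
Rounding to N decimal places gives at most 0.5 × 10⁻ᴺ degrees of error, i.e. 0.5 × 10⁻ᴺ × 110574 m.
Setting 55287 × 10⁻ᴺ ≤ 0.018 gives 10ᴺ ≥ 3.072e+06, i.e. N ≥ 6.49.
N = 6 would give 0.0553 m (too coarse); N = 7 gives 0.00553 m ≤ 0.018 m.

7 decimal places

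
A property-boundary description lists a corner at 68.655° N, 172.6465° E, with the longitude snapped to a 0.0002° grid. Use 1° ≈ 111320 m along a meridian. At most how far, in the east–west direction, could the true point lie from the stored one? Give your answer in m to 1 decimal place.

With a 0.0002° grid the true value lies within half a step, ±0.0002°/2 = ±0.0001°, of the stored one.
Parallels shrink by cos φ, so at 68.655° a degree of longitude is 111320 × 0.3640 ≈ 40518.6 m.
So at most 0.0001° × 40518.6 ≈ 4.05186 m east–west.

4.1 m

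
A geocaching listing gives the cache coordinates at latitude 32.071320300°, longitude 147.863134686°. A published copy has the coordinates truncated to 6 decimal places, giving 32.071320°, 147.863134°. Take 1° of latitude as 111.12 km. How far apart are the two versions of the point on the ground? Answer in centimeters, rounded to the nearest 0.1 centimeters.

The latitude changed by +0.000000300° and the longitude by +0.000000686°.
N–S: 0.000000300° × 111120 m/° = 0.033336 m.
E–W at 32.0713°: 0.000000686° × 111120 × cos 32.0713° = 0.000000686 × 111120 × 0.8474 ≈ 0.0645949 m.
Distance: √(0.033336² + 0.0645949²) ≈ 0.0726897 m.
That is 0.0726897 m = 7.269 cm.

7.3 centimeters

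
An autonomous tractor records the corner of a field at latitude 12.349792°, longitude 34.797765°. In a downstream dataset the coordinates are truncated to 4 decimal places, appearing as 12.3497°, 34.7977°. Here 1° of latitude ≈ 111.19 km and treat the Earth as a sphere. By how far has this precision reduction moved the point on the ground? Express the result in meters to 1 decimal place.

12.4 meters

Δlat = 12.349792 − 12.3497 = +0.000092°; Δlon = 34.797765 − 34.7977 = +0.000065°.
North–south shift: 0.000092 × 111190 = 10.2295 m.
East–west at this latitude: 0.000065° × 111190 × cos 12.3497° ≈ 0.000065 × 108617 = 7.06011 m.
Combined displacement = (10.2295² + 7.06011²)^½ ≈ 12.4293 m.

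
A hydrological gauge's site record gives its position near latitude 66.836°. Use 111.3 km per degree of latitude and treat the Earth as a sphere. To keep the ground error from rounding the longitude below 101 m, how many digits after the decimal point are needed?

At 66.836° one degree of longitude covers 111300 × cos 66.836° ≈ 111300 × 0.3934 ≈ 43781.4 m.
Rounding to N decimal places gives at most 0.5 × 10⁻ᴺ degrees of error, i.e. 0.5 × 10⁻ᴺ × 43781.4 m.
Need 0.5 × 43781.4 × 10⁻ᴺ ≤ 101 → 10⁻ᴺ ≤ 4.614e-03, so N ≥ 2.34.
So 3 decimal places suffice (21.9 m); 2 would allow up to 219 m.

3 decimal places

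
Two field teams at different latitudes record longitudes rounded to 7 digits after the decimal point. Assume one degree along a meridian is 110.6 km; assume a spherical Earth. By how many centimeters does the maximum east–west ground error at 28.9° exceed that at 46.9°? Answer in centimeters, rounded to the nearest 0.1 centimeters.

0.1 centimeters

Rounding to 7 decimal places leaves the longitude within ±5e-08° of the true value.
Error at 28.9° = 5e-08° × 110600 × cos 28.9° ≈ 0.00553 × 0.8755 = 0.0048413 m.
Error at 46.9° = 5e-08° × 110600 × cos 46.9° ≈ 0.00553 × 0.6833 = 0.0037785 m.
Difference: 0.0048413 − 0.0037785 = 0.0010628 m.
That is 0.00106281 m = 0.10628 cm.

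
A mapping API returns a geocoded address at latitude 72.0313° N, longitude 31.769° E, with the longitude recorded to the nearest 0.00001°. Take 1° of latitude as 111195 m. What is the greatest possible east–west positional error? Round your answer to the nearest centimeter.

17 centimeters

Rounding to 5 decimal places leaves the longitude within ±5e-06° of the true value.
One degree of longitude at 72.0313° is 111195 × cos 72.0313° ≈ 111195 × 0.3085 = 34303.4 m.
Maximum E–W displacement: 5e-06 × 34303.4 = 0.171517 m.
That is 0.171517 m = 17.152 cm.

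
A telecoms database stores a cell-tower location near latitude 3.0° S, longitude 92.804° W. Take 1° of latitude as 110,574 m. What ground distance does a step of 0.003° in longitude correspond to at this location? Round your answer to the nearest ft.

1087 ft

0.003° of longitude at 3° is 0.003 × 110574 × cos 3° ≈ 0.003 × 110422 = 331.267 m.
Converting: 331.267 m × 3.2808 ft/m ≈ 1086.8 ft.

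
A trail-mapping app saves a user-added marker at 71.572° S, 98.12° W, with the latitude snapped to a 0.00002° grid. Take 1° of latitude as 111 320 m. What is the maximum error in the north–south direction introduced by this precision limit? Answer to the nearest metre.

1 metres

With a 0.00002° grid the true value lies within half a step, ±0.00002°/2 = ±1e-05°, of the stored one.
North–south distance: 1e-05° × 111320 m/° = 1.1132 m.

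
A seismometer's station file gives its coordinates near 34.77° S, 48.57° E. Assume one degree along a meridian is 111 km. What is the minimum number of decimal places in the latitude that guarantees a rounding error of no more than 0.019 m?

7 decimal places

One degree of latitude covers 111000 m.
Rounding to N decimal places gives at most 0.5 × 10⁻ᴺ degrees of error, i.e. 0.5 × 10⁻ᴺ × 111000 m.
Setting 55500 × 10⁻ᴺ ≤ 0.019 gives 10ᴺ ≥ 2.921e+06, i.e. N ≥ 6.47.
So 7 decimal places suffice (0.00555 m); 6 would allow up to 0.0555 m.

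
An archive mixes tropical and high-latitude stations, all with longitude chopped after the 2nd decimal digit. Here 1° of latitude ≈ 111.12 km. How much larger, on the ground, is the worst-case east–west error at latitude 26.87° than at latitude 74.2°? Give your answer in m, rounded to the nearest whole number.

689 m

Truncating at 2 decimal places can drop up to a full unit in the last place, so the longitude may be off by as much as 0.01°.
Error at 26.87° = 0.01° × 111120 × cos 26.87° ≈ 1111.2 × 0.8920 = 991.23 m.
At 74.2°: 0.01° × 111120 × cos 74.2° = 0.01 × 111120 × 0.2723 ≈ 302.56 m.
Difference: 991.23 − 302.56 = 688.67 m.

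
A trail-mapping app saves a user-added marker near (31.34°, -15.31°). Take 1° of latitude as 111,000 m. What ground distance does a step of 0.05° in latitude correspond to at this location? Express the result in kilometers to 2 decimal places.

5.55 kilometers

Along a meridian 0.05° is 0.05 × 111000 = 5550 m.
That is 5550 m = 5.55 km.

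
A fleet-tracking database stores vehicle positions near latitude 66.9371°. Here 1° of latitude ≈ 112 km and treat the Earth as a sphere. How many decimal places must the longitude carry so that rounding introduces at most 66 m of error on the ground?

3 decimal places

At 66.9371° one degree of longitude covers 112000 × cos 66.9371° ≈ 112000 × 0.3917 ≈ 43875 m.
With N decimal places the half-ulp bound is 0.5·10⁻ᴺ°, or 0.5·10⁻ᴺ × 43875 m on the ground.
Need 0.5 × 43875 × 10⁻ᴺ ≤ 66 → 10⁻ᴺ ≤ 3.009e-03, so N ≥ 2.52.
So 3 decimal places suffice (21.9 m); 2 would allow up to 219 m.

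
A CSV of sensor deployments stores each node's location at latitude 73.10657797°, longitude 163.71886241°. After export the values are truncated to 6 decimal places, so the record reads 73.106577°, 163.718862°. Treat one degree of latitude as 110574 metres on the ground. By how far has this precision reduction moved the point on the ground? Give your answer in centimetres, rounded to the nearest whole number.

The latitude changed by +0.00000097° and the longitude by +0.00000041°.
North–south shift: 0.00000097 × 110574 = 0.107257 m.
E–W at 73.1066°: 0.00000041° × 110574 × cos 73.1066° = 0.00000041 × 110574 × 0.2906 ≈ 0.0131741 m.
Combined displacement = (0.107257² + 0.0131741²)^½ ≈ 0.108063 m.
That is 0.108063 m = 10.806 cm.

11 centimetres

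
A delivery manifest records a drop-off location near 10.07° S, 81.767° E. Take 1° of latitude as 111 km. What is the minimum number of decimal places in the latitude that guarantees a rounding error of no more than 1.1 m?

5 decimal places

One degree of latitude covers 111000 m.
Rounding to N decimal places gives at most 0.5 × 10⁻ᴺ degrees of error, i.e. 0.5 × 10⁻ᴺ × 111000 m.
Setting 55500 × 10⁻ᴺ ≤ 1.1 gives 10ᴺ ≥ 5.045e+04, i.e. N ≥ 4.70.
So 5 decimal places suffice (0.555 m); 4 would allow up to 5.55 m.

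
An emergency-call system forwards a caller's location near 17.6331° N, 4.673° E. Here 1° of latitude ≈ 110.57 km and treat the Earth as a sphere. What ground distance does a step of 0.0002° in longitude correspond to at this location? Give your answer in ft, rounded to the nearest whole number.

69 ft

One degree of longitude here spans 110570 × cos 17.6331° = 110570 × 0.9530 ≈ 105375 m; 0.0002° of that is 21.075 m.
Converting: 21.075 m × 3.2808 ft/m ≈ 69.144 ft.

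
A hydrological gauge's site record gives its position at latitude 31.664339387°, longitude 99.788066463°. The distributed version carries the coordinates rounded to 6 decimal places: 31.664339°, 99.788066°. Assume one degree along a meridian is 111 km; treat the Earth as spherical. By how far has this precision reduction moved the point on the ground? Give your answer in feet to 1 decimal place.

Δlat = 31.664339387 − 31.664339 = +0.000000387°; Δlon = 99.788066463 − 99.788066 = +0.000000463°.
N–S: 0.000000387° × 111000 m/° = 0.042957 m.
East–west at this latitude: 0.000000463° × 111000 × cos 31.6643° ≈ 0.000000463 × 94476.3 = 0.0437425 m.
Combined displacement = (0.042957² + 0.0437425²)^½ ≈ 0.0613083 m.
Converting: 0.0613083 m × 3.2808 ft/m ≈ 0.20114 ft.

0.2 feet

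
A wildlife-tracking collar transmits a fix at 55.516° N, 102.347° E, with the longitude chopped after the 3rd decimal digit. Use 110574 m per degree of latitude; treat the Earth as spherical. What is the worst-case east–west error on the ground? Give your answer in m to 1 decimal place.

Truncating at 3 decimal places can drop up to a full unit in the last place, so the longitude may be off by as much as 0.001°.
One degree of longitude at 55.516° is 110574 × cos 55.516° ≈ 110574 × 0.5662 = 62604.4 m.
East–west error: 0.001° × 62604.4 m/° ≈ 62.6044 m.

62.6 m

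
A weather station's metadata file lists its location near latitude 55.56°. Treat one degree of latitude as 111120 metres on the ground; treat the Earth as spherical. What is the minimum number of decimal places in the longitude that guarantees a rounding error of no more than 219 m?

At 55.56° one degree of longitude covers 111120 × cos 55.56° ≈ 111120 × 0.5655 ≈ 62843.1 m.
N decimal places → at most half a unit in the last place, 0.5 × 10⁻ᴺ° = 62843.1/2 × 10⁻ᴺ m.
Need 0.5 × 62843.1 × 10⁻ᴺ ≤ 219 → 10⁻ᴺ ≤ 6.970e-03, so N ≥ 2.16.
At 2 places the error can reach 314 m, but 3 places keeps it to 31.4 m.

3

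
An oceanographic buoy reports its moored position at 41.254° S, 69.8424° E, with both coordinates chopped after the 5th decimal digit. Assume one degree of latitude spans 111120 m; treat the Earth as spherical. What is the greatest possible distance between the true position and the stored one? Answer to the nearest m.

1 m

Truncating at 5 decimal places can drop up to a full unit in the last place, so each coordinate may be off by as much as 1e-05°.
North–south component: 1e-05° × 111120 = 1.1112 m.
E–W at 41.254°: 1e-05° × 111120 × cos 41.254° = 1e-05 × 111120 × 0.7518 ≈ 0.835393 m.
Worst case both components are at the extreme and orthogonal: √(1.1112² + 0.835393²) ≈ 1.3902 m.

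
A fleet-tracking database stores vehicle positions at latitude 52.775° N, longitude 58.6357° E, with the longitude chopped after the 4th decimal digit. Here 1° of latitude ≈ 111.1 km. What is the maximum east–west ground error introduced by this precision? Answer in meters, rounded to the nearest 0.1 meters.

Truncating at 4 decimal places can drop up to a full unit in the last place, so the longitude may be off by as much as 0.0001°.
One degree of longitude at 52.775° is 111100 × cos 52.775° ≈ 111100 × 0.6049 = 67209.6 m.
So at most 0.0001° × 67209.6 ≈ 6.72096 m east–west.

6.7 meters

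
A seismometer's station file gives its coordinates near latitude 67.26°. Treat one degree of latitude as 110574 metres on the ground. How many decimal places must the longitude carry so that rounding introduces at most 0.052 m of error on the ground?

6

At 67.26° one degree of longitude covers 110574 × cos 67.26° ≈ 110574 × 0.3866 ≈ 42742.4 m.
N decimal places → at most half a unit in the last place, 0.5 × 10⁻ᴺ° = 42742.4/2 × 10⁻ᴺ m.
Setting 21371.2 × 10⁻ᴺ ≤ 0.052 gives 10ᴺ ≥ 4.11e+05, i.e. N ≥ 5.61.
At 5 places the error can reach 0.214 m, but 6 places keeps it to 0.0214 m.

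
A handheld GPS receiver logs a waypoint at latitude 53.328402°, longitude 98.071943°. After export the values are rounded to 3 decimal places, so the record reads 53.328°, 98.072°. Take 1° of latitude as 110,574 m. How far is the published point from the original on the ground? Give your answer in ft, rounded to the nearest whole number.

146 ft

Δlat = 53.328402 − 53.328 = +0.000402°; Δlon = 98.071943 − 98.072 = -0.000057°.
North–south shift: 0.000402 × 110574 = 44.4507 m.
E–W at 53.328°: -0.000057° × 110574 × cos 53.328° = -0.000057 × 110574 × 0.5972 ≈ -3.76419 m.
Distance: √(44.4507² + 3.76419²) ≈ 44.6098 m.
In feet: 44.6098 m ÷ 0.3048 ≈ 146.36 ft.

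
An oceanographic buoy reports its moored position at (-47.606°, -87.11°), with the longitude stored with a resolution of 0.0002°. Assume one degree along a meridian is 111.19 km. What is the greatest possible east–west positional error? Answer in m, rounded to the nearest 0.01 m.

7.50 m

With a 0.0002° grid the true value lies within half a step, ±0.0002°/2 = ±0.0001°, of the stored one.
One degree of longitude at 47.606° is 111190 × cos 47.606° ≈ 111190 × 0.6742 = 74967.1 m.
So at most 0.0001° × 74967.1 ≈ 7.49671 m east–west.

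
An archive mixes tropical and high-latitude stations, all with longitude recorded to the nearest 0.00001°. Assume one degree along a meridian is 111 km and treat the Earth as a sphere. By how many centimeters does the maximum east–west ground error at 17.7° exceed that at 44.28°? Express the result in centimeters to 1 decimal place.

Rounding to 5 decimal places leaves the longitude within ±5e-06° of the true value.
Error at 17.7° = 5e-06° × 111000 × cos 17.7° ≈ 0.555 × 0.9527 = 0.52873 m.
Error at 44.28° = 5e-06° × 111000 × cos 44.28° ≈ 0.555 × 0.7159 = 0.39734 m.
Difference: 0.52873 − 0.39734 = 0.13138 m.
That is 0.131382 m = 13.138 cm.

13.1 centimeters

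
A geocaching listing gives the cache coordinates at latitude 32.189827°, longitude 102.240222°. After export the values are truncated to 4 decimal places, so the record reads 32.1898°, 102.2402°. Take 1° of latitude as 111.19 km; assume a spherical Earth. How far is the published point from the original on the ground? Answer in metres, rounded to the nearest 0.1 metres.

3.6 metres

Δlat = 32.189827 − 32.1898 = +0.000027°; Δlon = 102.240222 − 102.2402 = +0.000022°.
North–south shift: 0.000027 × 111190 = 3.00213 m.
East–west at this latitude: 0.000022° × 111190 × cos 32.1898° ≈ 0.000022 × 94098.8 = 2.07017 m.
Distance: √(3.00213² + 2.07017²) ≈ 3.6467 m.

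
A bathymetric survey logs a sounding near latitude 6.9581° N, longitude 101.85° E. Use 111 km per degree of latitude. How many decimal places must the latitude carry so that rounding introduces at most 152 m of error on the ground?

3 decimal places

One degree of latitude covers 111000 m.
With N decimal places the half-ulp bound is 0.5·10⁻ᴺ°, or 0.5·10⁻ᴺ × 111000 m on the ground.
Need 0.5 × 111000 × 10⁻ᴺ ≤ 152 → 10⁻ᴺ ≤ 2.739e-03, so N ≥ 2.56.
So 3 decimal places suffice (55.5 m); 2 would allow up to 555 m.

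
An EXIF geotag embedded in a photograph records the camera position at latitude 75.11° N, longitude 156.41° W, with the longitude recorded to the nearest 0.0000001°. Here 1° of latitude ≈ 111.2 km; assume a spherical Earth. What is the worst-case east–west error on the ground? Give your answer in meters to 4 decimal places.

0.0014 meters

Rounding to 7 decimal places leaves the longitude within ±5e-08° of the true value.
Parallels shrink by cos φ, so at 75.11° a degree of longitude is 111200 × 0.2570 ≈ 28574.4 m.
So at most 5e-08° × 28574.4 ≈ 0.00142872 m east–west.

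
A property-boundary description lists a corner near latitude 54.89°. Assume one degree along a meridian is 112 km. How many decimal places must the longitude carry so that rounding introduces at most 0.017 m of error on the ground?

At 54.89° one degree of longitude covers 112000 × cos 54.89° ≈ 112000 × 0.5751 ≈ 64416.6 m.
Rounding to N decimal places gives at most 0.5 × 10⁻ᴺ degrees of error, i.e. 0.5 × 10⁻ᴺ × 64416.6 m.
Setting 32208.3 × 10⁻ᴺ ≤ 0.017 gives 10ᴺ ≥ 1.895e+06, i.e. N ≥ 6.28.
N = 6 would give 0.0322 m (too coarse); N = 7 gives 0.00322 m ≤ 0.017 m.

7 decimal places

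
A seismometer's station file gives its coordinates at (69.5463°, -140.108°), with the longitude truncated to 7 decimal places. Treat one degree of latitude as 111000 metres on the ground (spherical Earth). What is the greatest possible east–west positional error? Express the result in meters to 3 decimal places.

0.004 meters

Truncating at 7 decimal places can drop up to a full unit in the last place, so the longitude may be off by as much as 1e-07°.
One degree of longitude at 69.5463° is 111000 × cos 69.5463° ≈ 111000 × 0.3495 = 38789 m.
Maximum E–W displacement: 1e-07 × 38789 = 0.0038789 m.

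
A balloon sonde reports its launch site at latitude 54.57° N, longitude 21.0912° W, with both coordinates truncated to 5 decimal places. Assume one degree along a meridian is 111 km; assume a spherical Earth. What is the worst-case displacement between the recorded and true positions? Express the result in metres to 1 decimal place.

Truncating at 5 decimal places can drop up to a full unit in the last place, so each coordinate may be off by as much as 1e-05°.
N–S: 1e-05° × 111000 m/° = 1.11 m.
East–west component at 54.57°: 1e-05° × 111000 × cos 54.57° ≈ 1e-05 × 64347.6 ≈ 0.643476 m.
Worst case both components are at the extreme and orthogonal: √(1.11² + 0.643476²) ≈ 1.28303 m.

1.3 metres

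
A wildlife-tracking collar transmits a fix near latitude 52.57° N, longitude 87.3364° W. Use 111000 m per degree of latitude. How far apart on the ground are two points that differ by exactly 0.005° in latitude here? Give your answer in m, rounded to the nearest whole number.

Along a meridian 0.005° is 0.005 × 111000 = 555 m.

555 m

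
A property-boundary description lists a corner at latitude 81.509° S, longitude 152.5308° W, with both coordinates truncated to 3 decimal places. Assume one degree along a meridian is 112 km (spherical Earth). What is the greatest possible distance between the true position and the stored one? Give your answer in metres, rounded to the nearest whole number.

Truncating at 3 decimal places can drop up to a full unit in the last place, so each coordinate may be off by as much as 0.001°.
N–S: 0.001° × 112000 m/° = 112 m.
East–west component at 81.509°: 0.001° × 112000 × cos 81.509° ≈ 0.001 × 16537.3 ≈ 16.5373 m.
Worst case both components are at the extreme and orthogonal: √(112² + 16.5373²) ≈ 113.214 m.

113 metres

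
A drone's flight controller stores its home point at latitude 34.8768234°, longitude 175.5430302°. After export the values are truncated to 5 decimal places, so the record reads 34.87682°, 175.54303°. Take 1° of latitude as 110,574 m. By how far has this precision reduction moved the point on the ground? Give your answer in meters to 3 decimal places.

The latitude changed by +0.0000034° and the longitude by +0.0000002°.
North–south shift: 0.0000034 × 110574 = 0.375952 m.
E–W at 34.8768°: 0.0000002° × 110574 × cos 34.8768° = 0.0000002 × 110574 × 0.8204 ≈ 0.0181426 m.
Combined displacement = (0.375952² + 0.0181426²)^½ ≈ 0.376389 m.

0.376 meters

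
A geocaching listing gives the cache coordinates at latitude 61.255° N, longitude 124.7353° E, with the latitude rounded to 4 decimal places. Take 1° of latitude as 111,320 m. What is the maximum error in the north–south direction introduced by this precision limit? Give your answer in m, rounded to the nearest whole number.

6 m

Rounding to 4 decimal places leaves the latitude within ±5e-05° of the true value.
Along the meridian that is 5e-05° × 111320 m/° = 5.566 m.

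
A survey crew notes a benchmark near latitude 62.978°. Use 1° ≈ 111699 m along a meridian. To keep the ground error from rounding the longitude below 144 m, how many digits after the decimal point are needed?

3 decimal places

At 62.978° one degree of longitude covers 111699 × cos 62.978° ≈ 111699 × 0.4543 ≈ 50748.5 m.
With N decimal places the half-ulp bound is 0.5·10⁻ᴺ°, or 0.5·10⁻ᴺ × 50748.5 m on the ground.
Setting 25374.2 × 10⁻ᴺ ≤ 144 gives 10ᴺ ≥ 176.2, i.e. N ≥ 2.25.
So 3 decimal places suffice (25.4 m); 2 would allow up to 254 m.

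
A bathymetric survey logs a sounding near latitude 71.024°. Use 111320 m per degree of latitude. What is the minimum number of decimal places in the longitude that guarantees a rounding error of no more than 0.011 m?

7 decimal places

At 71.024° one degree of longitude covers 111320 × cos 71.024° ≈ 111320 × 0.3252 ≈ 36198.2 m.
Rounding to N decimal places gives at most 0.5 × 10⁻ᴺ degrees of error, i.e. 0.5 × 10⁻ᴺ × 36198.2 m.
Setting 18099.1 × 10⁻ᴺ ≤ 0.011 gives 10ᴺ ≥ 1.645e+06, i.e. N ≥ 6.22.
N = 6 would give 0.0181 m (too coarse); N = 7 gives 0.00181 m ≤ 0.011 m.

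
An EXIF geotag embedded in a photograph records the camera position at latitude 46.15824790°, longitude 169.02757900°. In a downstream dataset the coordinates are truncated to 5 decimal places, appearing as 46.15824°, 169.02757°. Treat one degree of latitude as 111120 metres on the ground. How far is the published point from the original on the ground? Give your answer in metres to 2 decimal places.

1.12 metres

The latitude changed by +0.00000790° and the longitude by +0.00000900°.
N–S: 0.00000790° × 111120 m/° = 0.877848 m.
East–west at this latitude: 0.00000900° × 111120 × cos 46.1582° ≈ 0.00000900 × 76969.4 = 0.692724 m.
Hypotenuse of the two orthogonal shifts: √(0.877848² + 0.692724²) = 1.11825 m.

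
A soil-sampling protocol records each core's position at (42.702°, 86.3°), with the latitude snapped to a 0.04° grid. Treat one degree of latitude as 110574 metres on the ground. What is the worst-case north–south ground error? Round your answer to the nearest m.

2211 m

With a 0.04° grid the true value lies within half a step, ±0.04°/2 = ±0.02°, of the stored one.
So the N–S error is at most 0.02 × 110574 = 2211.48 m.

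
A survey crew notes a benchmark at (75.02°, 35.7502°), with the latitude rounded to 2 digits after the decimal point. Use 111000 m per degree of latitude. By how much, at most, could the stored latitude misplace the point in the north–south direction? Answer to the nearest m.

Rounding to 2 decimal places leaves the latitude within ±0.005° of the true value.
So the N–S error is at most 0.005 × 111000 = 555 m.

555 m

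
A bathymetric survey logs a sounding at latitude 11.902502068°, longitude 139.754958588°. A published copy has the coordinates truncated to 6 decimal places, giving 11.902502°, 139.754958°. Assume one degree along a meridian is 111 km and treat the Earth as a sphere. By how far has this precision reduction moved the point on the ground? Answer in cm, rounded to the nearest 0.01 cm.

The latitude changed by +0.000000068° and the longitude by +0.000000588°.
N–S: 0.000000068° × 111000 m/° = 0.007548 m.
E–W at 11.9025°: 0.000000588° × 111000 × cos 11.9025° = 0.000000588 × 111000 × 0.9785 ≈ 0.0638647 m.
Hypotenuse of the two orthogonal shifts: √(0.007548² + 0.0638647²) = 0.0643092 m.
That is 0.0643092 m = 6.4309 cm.

6.43 cm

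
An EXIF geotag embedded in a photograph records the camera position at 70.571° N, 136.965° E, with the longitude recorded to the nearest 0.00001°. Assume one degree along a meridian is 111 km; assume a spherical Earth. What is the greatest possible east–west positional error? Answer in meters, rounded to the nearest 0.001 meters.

0.185 meters

Rounding to 5 decimal places leaves the longitude within ±5e-06° of the true value.
At latitude 70.571° a degree of longitude spans 111000 m × cos 70.571° = 111000 × 0.3326 ≈ 36922.9 m.
So at most 5e-06° × 36922.9 ≈ 0.184614 m east–west.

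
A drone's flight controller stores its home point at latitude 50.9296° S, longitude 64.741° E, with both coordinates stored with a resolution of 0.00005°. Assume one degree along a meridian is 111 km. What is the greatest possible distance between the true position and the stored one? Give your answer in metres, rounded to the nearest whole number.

3 metres

With a 0.00005° grid the true value lies within half a step, ±0.00005°/2 = ±2.5e-05°, of the stored one.
Latitude error → 2.5e-05 × 111000 = 2.775 m along the meridian.
Longitude error → 2.5e-05 × 111000 × cos 50.9296° = 2.5e-05 × 111000 × 0.6303 ≈ 1.74901 m.
Combining orthogonally: (2.775² + 1.74901²)^½ ≈ 3.28019 m.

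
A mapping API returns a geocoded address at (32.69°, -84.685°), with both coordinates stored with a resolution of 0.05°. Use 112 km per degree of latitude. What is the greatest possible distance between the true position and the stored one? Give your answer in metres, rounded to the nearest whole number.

3660 metres

With a 0.05° grid the true value lies within half a step, ±0.05°/2 = ±0.025°, of the stored one.
North–south component: 0.025° × 112000 = 2800 m.
East–west component at 32.69°: 0.025° × 112000 × cos 32.69° ≈ 0.025 × 94259.8 ≈ 2356.49 m.
Combining orthogonally: (2800² + 2356.49²)^½ ≈ 3659.65 m.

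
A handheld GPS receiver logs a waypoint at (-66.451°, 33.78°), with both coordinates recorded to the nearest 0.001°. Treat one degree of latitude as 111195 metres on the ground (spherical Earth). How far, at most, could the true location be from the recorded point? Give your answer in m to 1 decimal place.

Rounding to 3 decimal places leaves each coordinate within ±0.0005° of the true value.
Latitude error → 0.0005 × 111195 = 55.5975 m along the meridian.
Longitude error → 0.0005 × 111195 × cos 66.451° = 0.0005 × 111195 × 0.3995 ≈ 22.213 m.
The two errors are perpendicular, so the maximum displacement is √(55.5975² + 22.213²) ≈ 59.8707 m.

59.9 m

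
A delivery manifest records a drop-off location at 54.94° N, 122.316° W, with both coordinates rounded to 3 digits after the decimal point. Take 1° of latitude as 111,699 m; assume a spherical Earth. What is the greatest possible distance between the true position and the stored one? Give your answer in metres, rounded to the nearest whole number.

Rounding to 3 decimal places leaves each coordinate within ±0.0005° of the true value.
Latitude error → 0.0005 × 111699 = 55.8495 m along the meridian.
Longitude error → 0.0005 × 111699 × cos 54.94° = 0.0005 × 111699 × 0.5744 ≈ 32.0818 m.
Combining orthogonally: (55.8495² + 32.0818²)^½ ≈ 64.4082 m.

64 metres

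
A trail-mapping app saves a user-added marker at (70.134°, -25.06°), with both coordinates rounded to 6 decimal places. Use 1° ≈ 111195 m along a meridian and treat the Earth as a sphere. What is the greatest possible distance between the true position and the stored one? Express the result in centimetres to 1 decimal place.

5.9 centimetres

Rounding to 6 decimal places leaves each coordinate within ±5e-07° of the true value.
Latitude error → 5e-07 × 111195 = 0.0555975 m along the meridian.
Longitude error → 5e-07 × 111195 × cos 70.134° = 5e-07 × 111195 × 0.3398 ≈ 0.0188932 m.
Combining orthogonally: (0.0555975² + 0.0188932²)^½ ≈ 0.05872 m.
That is 0.05872 m = 5.872 cm.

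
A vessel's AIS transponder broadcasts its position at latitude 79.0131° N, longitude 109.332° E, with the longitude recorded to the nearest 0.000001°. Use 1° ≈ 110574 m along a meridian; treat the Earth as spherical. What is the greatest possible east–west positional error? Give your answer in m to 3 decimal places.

Rounding to 6 decimal places leaves the longitude within ±5e-07° of the true value.
One degree of longitude at 79.0131° is 110574 × cos 79.0131° ≈ 110574 × 0.1906 = 21073.7 m.
East–west error: 5e-07° × 21073.7 m/° ≈ 0.0105368 m.

0.011 m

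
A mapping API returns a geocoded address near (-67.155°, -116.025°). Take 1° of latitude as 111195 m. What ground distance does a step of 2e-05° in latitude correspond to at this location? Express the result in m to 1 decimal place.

Along a meridian 2e-05° is 2e-05 × 111195 = 2.2239 m.

2.2 m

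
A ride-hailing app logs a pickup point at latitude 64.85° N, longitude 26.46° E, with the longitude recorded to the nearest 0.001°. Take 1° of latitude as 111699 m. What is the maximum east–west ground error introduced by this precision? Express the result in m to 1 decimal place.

23.7 m

Rounding to 3 decimal places leaves the longitude within ±0.0005° of the true value.
One degree of longitude at 64.85° is 111699 × cos 64.85° ≈ 111699 × 0.4250 = 47470.9 m.
So at most 0.0005° × 47470.9 ≈ 23.7355 m east–west.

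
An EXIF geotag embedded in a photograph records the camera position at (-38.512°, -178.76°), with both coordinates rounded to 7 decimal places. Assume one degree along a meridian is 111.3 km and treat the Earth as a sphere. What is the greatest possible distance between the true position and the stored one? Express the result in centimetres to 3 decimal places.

0.707 centimetres

Rounding to 7 decimal places leaves each coordinate within ±5e-08° of the true value.
N–S: 5e-08° × 111300 m/° = 0.005565 m.
East–west component at 38.512°: 5e-08° × 111300 × cos 38.512° ≈ 5e-08 × 87089.8 ≈ 0.00435449 m.
Worst case both components are at the extreme and orthogonal: √(0.005565² + 0.00435449²) ≈ 0.00706617 m.
That is 0.00706617 m = 0.70662 cm.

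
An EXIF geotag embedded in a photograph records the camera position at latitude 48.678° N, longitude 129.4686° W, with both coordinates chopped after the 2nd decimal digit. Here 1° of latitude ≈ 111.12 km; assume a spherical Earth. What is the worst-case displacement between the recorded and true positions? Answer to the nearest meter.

1332 meters

Truncating at 2 decimal places can drop up to a full unit in the last place, so each coordinate may be off by as much as 0.01°.
North–south component: 0.01° × 111120 = 1111.2 m.
East–west component at 48.678°: 0.01° × 111120 × cos 48.678° ≈ 0.01 × 73371.4 ≈ 733.714 m.
Worst case both components are at the extreme and orthogonal: √(1111.2² + 733.714²) ≈ 1331.58 m.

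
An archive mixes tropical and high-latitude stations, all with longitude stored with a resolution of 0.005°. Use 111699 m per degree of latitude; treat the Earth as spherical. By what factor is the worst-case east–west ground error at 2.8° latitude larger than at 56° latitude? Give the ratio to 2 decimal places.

1.79

With a 0.005° grid the true value lies within half a step, ±0.005°/2 = ±0.0025°, of the stored one.
At 2.8°: 0.0025° × 111699 × cos 2.8° = 0.0025 × 111699 × 0.9988 ≈ 278.91 m.
At 56°: 0.0025° × 111699 × cos 56° = 0.0025 × 111699 × 0.5592 ≈ 156.15 m.
The ratio reduces to cos 2.8° / cos 56° = 0.9988/0.5592 ≈ 1.7862.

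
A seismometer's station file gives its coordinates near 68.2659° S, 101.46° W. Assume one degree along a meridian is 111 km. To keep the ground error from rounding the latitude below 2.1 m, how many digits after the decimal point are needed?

One degree of latitude covers 111000 m.
With N decimal places the half-ulp bound is 0.5·10⁻ᴺ°, or 0.5·10⁻ᴺ × 111000 m on the ground.
Setting 55500 × 10⁻ᴺ ≤ 2.1 gives 10ᴺ ≥ 2.643e+04, i.e. N ≥ 4.42.
N = 4 would give 5.55 m (too coarse); N = 5 gives 0.555 m ≤ 2.1 m.

5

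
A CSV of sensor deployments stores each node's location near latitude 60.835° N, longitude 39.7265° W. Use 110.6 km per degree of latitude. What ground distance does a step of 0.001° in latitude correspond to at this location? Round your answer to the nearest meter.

111 meters

0.001° × 110600 m/° = 110.6 m.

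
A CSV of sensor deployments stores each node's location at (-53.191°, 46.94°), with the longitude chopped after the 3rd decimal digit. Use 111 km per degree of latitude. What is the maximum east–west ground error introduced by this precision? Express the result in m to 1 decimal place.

66.5 m

Truncating at 3 decimal places can drop up to a full unit in the last place, so the longitude may be off by as much as 0.001°.
One degree of longitude at 53.191° is 111000 × cos 53.191° ≈ 111000 × 0.5991 = 66505.6 m.
East–west error: 0.001° × 66505.6 m/° ≈ 66.5056 m.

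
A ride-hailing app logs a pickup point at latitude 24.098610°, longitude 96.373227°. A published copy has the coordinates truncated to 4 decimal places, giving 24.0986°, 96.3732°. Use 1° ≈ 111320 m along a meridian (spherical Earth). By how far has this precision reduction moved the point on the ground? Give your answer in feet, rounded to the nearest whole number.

Δlat = 24.098610 − 24.0986 = +0.000010°; Δlon = 96.373227 − 96.3732 = +0.000027°.
N–S: 0.000010° × 111320 m/° = 1.1132 m.
East–west at this latitude: 0.000027° × 111320 × cos 24.0986° ≈ 0.000027 × 101618 = 2.74368 m.
Combined displacement = (1.1132² + 2.74368²)^½ ≈ 2.96091 m.
In feet: 2.96091 m ÷ 0.3048 ≈ 9.7143 ft.

10 feet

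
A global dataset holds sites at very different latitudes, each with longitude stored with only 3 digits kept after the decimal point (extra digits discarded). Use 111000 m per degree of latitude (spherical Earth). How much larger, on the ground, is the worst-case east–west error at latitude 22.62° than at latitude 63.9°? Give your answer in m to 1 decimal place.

53.6 m

Truncating at 3 decimal places can drop up to a full unit in the last place, so the longitude may be off by as much as 0.001°.
At 22.62°: 0.001° × 111000 × cos 22.62° = 0.001 × 111000 × 0.9231 ≈ 102.46 m.
At 63.9°: 0.001° × 111000 × cos 63.9° = 0.001 × 111000 × 0.4399 ≈ 48.833 m.
Difference: 102.46 − 48.833 = 53.628 m.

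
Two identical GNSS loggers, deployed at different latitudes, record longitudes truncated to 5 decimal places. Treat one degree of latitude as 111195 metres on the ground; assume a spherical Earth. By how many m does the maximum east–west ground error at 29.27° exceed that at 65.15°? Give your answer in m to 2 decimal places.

0.50 m

Truncating at 5 decimal places can drop up to a full unit in the last place, so the longitude may be off by as much as 1e-05°.
At 29.27°: 1e-05° × 111195 × cos 29.27° = 1e-05 × 111195 × 0.8723 ≈ 0.96998 m.
At 65.15°: 1e-05° × 111195 × cos 65.15° = 1e-05 × 111195 × 0.4202 ≈ 0.46729 m.
Difference: 0.96998 − 0.46729 = 0.50269 m.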